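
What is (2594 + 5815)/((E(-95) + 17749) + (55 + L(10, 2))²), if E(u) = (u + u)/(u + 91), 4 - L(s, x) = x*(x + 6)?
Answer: 5606/13097 ≈ 0.42804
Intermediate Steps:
L(s, x) = 4 - x*(6 + x) (L(s, x) = 4 - x*(x + 6) = 4 - x*(6 + x))
E(u) = 2*u/(91 + u) (E(u) = (2*u)/(91 + u) = 2*u/(91 + u))
(2594 + 5815)/((E(-95) + 17749) + (55 + L(10, 2))²) = (2594 + 5815)/((2*(-95)/(91 - 95) + 17749) + (55 + (4 - 1*2² - 6*2))²) = 8409/((2*(-95)/(-4) + 17749) + (55 + (4 - 1*4 - 12))²) = 8409/((2*(-95)*(-¼) + 17749) + (55 + (4 - 4 - 12))²) = 8409/((95/2 + 17749) + (55 - 12)²) = 8409/(35593/2 + 43²) = 8409/(35593/2 + 1849) = 8409/(39291/2) = 8409*(2/39291) = 5606/13097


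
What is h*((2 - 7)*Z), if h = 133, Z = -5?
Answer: 3325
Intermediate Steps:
h*((2 - 7)*Z) = 133*((2 - 7)*(-5)) = 133*(-5*(-5)) = 133*25 = 3325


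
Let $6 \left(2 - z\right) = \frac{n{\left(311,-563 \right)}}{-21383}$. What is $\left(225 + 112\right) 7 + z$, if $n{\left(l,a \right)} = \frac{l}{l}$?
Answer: $\frac{302911579}{128298} \approx 2361.0$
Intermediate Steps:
$n{\left(l,a \right)} = 1$
$z = \frac{256597}{128298}$ ($z = 2 - \frac{1 \frac{1}{-21383}}{6} = 2 - \frac{1 \left(- \frac{1}{21383}\right)}{6} = 2 - - \frac{1}{128298} = 2 + \frac{1}{128298} = \frac{256597}{128298} \approx 2.0$)
$\left(225 + 112\right) 7 + z = \left(225 + 112\right) 7 + \frac{256597}{128298} = 337 \cdot 7 + \frac{256597}{128298} = 2359 + \frac{256597}{128298} = \frac{302911579}{128298}$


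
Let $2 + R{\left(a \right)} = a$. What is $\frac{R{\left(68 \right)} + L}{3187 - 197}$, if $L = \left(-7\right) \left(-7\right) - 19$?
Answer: $\frac{48}{1495} \approx 0.032107$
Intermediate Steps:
$R{\left(a \right)} = -2 + a$
$L = 30$ ($L = 49 - 19 = 30$)
$\frac{R{\left(68 \right)} + L}{3187 - 197} = \frac{\left(-2 + 68\right) + 30}{3187 - 197} = \frac{66 + 30}{2990} = 96 \cdot \frac{1}{2990} = \frac{48}{1495}$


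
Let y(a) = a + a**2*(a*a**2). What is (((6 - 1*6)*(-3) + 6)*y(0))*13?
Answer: 0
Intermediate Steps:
y(a) = a + a**5 (y(a) = a + a**2*a**3 = a + a**5)
(((6 - 1*6)*(-3) + 6)*y(0))*13 = (((6 - 1*6)*(-3) + 6)*(0 + 0**5))*13 = (((6 - 6)*(-3) + 6)*(0 + 0))*13 = ((0*(-3) + 6)*0)*13 = ((0 + 6)*0)*13 = (6*0)*13 = 0*13 = 0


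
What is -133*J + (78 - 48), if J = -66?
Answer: 8808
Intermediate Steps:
-133*J + (78 - 48) = -133*(-66) + (78 - 48) = 8778 + 30 = 8808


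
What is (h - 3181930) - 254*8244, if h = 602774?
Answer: -4673132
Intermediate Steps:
(h - 3181930) - 254*8244 = (602774 - 3181930) - 254*8244 = -2579156 - 2093976 = -4673132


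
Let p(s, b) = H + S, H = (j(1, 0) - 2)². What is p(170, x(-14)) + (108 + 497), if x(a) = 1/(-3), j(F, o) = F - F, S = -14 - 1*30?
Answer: 565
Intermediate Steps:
S = -44 (S = -14 - 30 = -44)
j(F, o) = 0
H = 4 (H = (0 - 2)² = (-2)² = 4)
x(a) = -⅓
p(s, b) = -40 (p(s, b) = 4 - 44 = -40)
p(170, x(-14)) + (108 + 497) = -40 + (108 + 497) = -40 + 605 = 565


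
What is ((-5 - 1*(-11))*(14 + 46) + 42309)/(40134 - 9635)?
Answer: 42669/30499 ≈ 1.3990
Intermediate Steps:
((-5 - 1*(-11))*(14 + 46) + 42309)/(40134 - 9635) = ((-5 + 11)*60 + 42309)/30499 = (6*60 + 42309)*(1/30499) = (360 + 42309)*(1/30499) = 42669*(1/30499) = 42669/30499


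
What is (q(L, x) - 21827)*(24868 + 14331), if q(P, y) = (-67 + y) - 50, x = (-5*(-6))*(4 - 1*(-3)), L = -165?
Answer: -851951066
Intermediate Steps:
x = 210 (x = 30*(4 + 3) = 30*7 = 210)
q(P, y) = -117 + y
(q(L, x) - 21827)*(24868 + 14331) = ((-117 + 210) - 21827)*(24868 + 14331) = (93 - 21827)*39199 = -21734*39199 = -851951066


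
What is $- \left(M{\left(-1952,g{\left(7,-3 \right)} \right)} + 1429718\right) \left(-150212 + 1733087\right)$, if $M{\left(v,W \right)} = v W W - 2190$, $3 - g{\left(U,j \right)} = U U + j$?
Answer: $3453390045000$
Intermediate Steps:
$g{\left(U,j \right)} = 3 - j - U^{2}$ ($g{\left(U,j \right)} = 3 - \left(U U + j\right) = 3 - \left(U^{2} + j\right) = 3 - \left(j + U^{2}\right) = 3 - j - U^{2}$)
$M{\left(v,W \right)} = -2190 + v W^{2}$ ($M{\left(v,W \right)} = W v W - 2190 = v W^{2} - 2190 = -2190 + v W^{2}$)
$- \left(M{\left(-1952,g{\left(7,-3 \right)} \right)} + 1429718\right) \left(-150212 + 1733087\right) = - \left(\left(-2190 - 1952 \left(3 - -3 - 7^{2}\right)^{2}\right) + 1429718\right) \left(-150212 + 1733087\right) = - \left(\left(-2190 - 1952 \left(3 + 3 - 49\right)^{2}\right) + 1429718\right) 1582875 = - \left(\left(-2190 - 1952 \left(-43\right)^{2}\right) + 1429718\right) 1582875 = - \left(\left(-2190 - 3609248\right) + 1429718\right) 1582875 = - \left(-3611438 + 1429718\right) 1582875 = - \left(-2181720\right) 1582875 = \left(-1\right) \left(-3453390045000\right) = 3453390045000$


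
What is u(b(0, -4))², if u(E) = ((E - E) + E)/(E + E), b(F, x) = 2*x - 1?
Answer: ¼ ≈ 0.25000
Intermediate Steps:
b(F, x) = -1 + 2*x
u(E) = ½ (u(E) = (0 + E)/((2*E)) = E*(1/(2*E)) = ½)
u(b(0, -4))² = (½)² = ¼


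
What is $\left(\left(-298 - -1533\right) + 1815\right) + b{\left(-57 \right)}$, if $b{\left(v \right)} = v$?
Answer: $2993$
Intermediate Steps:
$\left(\left(-298 - -1533\right) + 1815\right) + b{\left(-57 \right)} = \left(\left(-298 - -1533\right) + 1815\right) - 57 = \left(\left(-298 + 1533\right) + 1815\right) - 57 = \left(1235 + 1815\right) - 57 = 3050 - 57 = 2993$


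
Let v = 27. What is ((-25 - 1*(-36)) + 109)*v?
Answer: 3240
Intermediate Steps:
((-25 - 1*(-36)) + 109)*v = ((-25 - 1*(-36)) + 109)*27 = ((-25 + 36) + 109)*27 = (11 + 109)*27 = 120*27 = 3240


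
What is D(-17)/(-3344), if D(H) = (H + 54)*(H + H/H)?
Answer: 37/209 ≈ 0.17703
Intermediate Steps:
D(H) = (1 + H)*(54 + H) (D(H) = (54 + H)*(H + 1) = (54 + H)*(1 + H) = (1 + H)*(54 + H))
D(-17)/(-3344) = (54 + (-17)² + 55*(-17))/(-3344) = (54 + 289 - 935)*(-1/3344) = -592*(-1/3344) = 37/209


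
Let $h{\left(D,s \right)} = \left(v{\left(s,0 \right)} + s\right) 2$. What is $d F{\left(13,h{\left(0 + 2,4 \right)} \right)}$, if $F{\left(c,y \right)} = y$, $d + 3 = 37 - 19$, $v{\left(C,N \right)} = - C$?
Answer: $0$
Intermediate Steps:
$h{\left(D,s \right)} = 0$ ($h{\left(D,s \right)} = \left(- s + s\right) 2 = 0 \cdot 2 = 0$)
$d = 15$ ($d = -3 + \left(37 - 19\right) = -3 + 18 = 15$)
$d F{\left(13,h{\left(0 + 2,4 \right)} \right)} = 15 \cdot 0 = 0$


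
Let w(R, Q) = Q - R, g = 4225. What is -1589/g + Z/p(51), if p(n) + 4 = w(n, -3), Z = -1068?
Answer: 2210069/122525 ≈ 18.038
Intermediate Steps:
p(n) = -7 - n (p(n) = -4 + (-3 - n) = -7 - n)
-1589/g + Z/p(51) = -1589/4225 - 1068/(-7 - 1*51) = -1589*1/4225 - 1068/(-7 - 51) = -1589/4225 - 1068/(-58) = -1589/4225 - 1068*(-1/58) = -1589/4225 + 534/29 = 2210069/122525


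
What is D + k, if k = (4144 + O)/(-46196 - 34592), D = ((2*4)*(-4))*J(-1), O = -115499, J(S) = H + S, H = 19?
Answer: -46422533/80788 ≈ -574.62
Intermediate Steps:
J(S) = 19 + S
D = -576 (D = ((2*4)*(-4))*(19 - 1) = (8*(-4))*18 = -32*18 = -576)
k = 111355/80788 (k = (4144 - 115499)/(-46196 - 34592) = -111355/(-80788) = -111355*(-1/80788) = 111355/80788 ≈ 1.3784)
D + k = -576 + 111355/80788 = -46422533/80788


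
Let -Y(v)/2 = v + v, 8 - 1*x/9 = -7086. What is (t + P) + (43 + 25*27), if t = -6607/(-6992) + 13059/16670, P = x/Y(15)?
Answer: -20069402943/58278320 ≈ -344.37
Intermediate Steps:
x = 63846 (x = 72 - 9*(-7086) = 72 + 63774 = 63846)
Y(v) = -4*v (Y(v) = -2*(v + v) = -4*v)
P = -10641/10 (P = 63846/((-4*15)) = 63846/(-60) = 63846*(-1/60) = -10641/10 ≈ -1064.1)
t = 100723609/58278320 (t = -6607*(-1/6992) + 13059*(1/16670) = 6607/6992 + 13059/16670 = 100723609/58278320 ≈ 1.7283)
(t + P) + (43 + 25*27) = (100723609/58278320 - 10641/10) + (43 + 25*27) = -61913236703/58278320 + (43 + 675) = -61913236703/58278320 + 718 = -20069402943/58278320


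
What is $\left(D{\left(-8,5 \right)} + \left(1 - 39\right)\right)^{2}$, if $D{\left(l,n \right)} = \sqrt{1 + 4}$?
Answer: $\left(-38 + \sqrt{5}\right)^{2} \approx 1279.1$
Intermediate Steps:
$D{\left(l,n \right)} = \sqrt{5}$
$\left(D{\left(-8,5 \right)} + \left(1 - 39\right)\right)^{2} = \left(\sqrt{5} + \left(1 - 39\right)\right)^{2} = \left(\sqrt{5} - 38\right)^{2} = \left(-38 + \sqrt{5}\right)^{2}$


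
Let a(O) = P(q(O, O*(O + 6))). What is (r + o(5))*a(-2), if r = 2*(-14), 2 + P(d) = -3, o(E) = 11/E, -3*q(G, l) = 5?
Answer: 129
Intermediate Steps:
q(G, l) = -5/3 (q(G, l) = -⅓*5 = -5/3)
P(d) = -5 (P(d) = -2 - 3 = -5)
a(O) = -5
r = -28
(r + o(5))*a(-2) = (-28 + 11/5)*(-5) = -129/5*(-5) = 129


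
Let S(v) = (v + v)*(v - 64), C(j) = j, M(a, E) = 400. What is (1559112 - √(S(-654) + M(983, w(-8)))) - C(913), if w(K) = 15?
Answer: 1558199 - 2*√234886 ≈ 1.5572e+6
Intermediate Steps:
S(v) = 2*v*(-64 + v) (S(v) = (2*v)*(-64 + v) = 2*v*(-64 + v))
(1559112 - √(S(-654) + M(983, w(-8)))) - C(913) = (1559112 - √(2*(-654)*(-64 - 654) + 400)) - 1*913 = (1559112 - √(2*(-654)*(-718) + 400)) - 913 = (1559112 - √(939144 + 400)) - 913 = (1559112 - √939544) - 913 = (1559112 - 2*√234886) - 913 = 1558199 - 2*√234886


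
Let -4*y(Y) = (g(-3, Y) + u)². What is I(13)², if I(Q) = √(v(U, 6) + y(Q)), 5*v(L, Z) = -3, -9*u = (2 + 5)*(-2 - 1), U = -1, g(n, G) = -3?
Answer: -32/45 ≈ -0.71111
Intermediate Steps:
u = 7/3 (u = -(2 + 5)*(-2 - 1)/9 = -7*(-3)/9 = -⅑*(-21) = 7/3 ≈ 2.3333)
v(L, Z) = -⅗ (v(L, Z) = (⅕)*(-3) = -⅗)
y(Y) = -⅑ (y(Y) = -(-3 + 7/3)²/4 = -(-⅔)²/4 = -¼*4/9 = -⅑)
I(Q) = 4*I*√10/15 (I(Q) = √(-⅗ - ⅑) = √(-32/45) = 4*I*√10/15)
I(13)² = (4*I*√10/15)² = -32/45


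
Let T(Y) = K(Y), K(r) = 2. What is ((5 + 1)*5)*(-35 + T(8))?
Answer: -990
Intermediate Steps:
T(Y) = 2
((5 + 1)*5)*(-35 + T(8)) = ((5 + 1)*5)*(-35 + 2) = (6*5)*(-33) = 30*(-33) = -990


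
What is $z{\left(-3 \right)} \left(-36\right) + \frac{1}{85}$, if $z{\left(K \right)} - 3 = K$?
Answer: $\frac{1}{85} \approx 0.011765$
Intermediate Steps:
$z{\left(K \right)} = 3 + K$
$z{\left(-3 \right)} \left(-36\right) + \frac{1}{85} = \left(3 - 3\right) \left(-36\right) + \frac{1}{85} = 0 \left(-36\right) + \frac{1}{85} = 0 + \frac{1}{85} = \frac{1}{85}$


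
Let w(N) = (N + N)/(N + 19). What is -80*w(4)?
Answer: -640/23 ≈ -27.826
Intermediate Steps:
w(N) = 2*N/(19 + N) (w(N) = (2*N)/(19 + N) = 2*N/(19 + N))
-80*w(4) = -160*4/(19 + 4) = -160*4/23 = -80*8/23 = -640/23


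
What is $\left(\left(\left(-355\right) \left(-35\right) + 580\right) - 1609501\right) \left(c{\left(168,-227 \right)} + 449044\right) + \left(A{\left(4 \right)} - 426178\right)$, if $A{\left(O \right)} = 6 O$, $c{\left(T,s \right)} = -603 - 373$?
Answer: $-715339195882$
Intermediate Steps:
$c{\left(T,s \right)} = -976$
$\left(\left(\left(-355\right) \left(-35\right) + 580\right) - 1609501\right) \left(c{\left(168,-227 \right)} + 449044\right) + \left(A{\left(4 \right)} - 426178\right) = \left(\left(\left(-355\right) \left(-35\right) + 580\right) - 1609501\right) \left(-976 + 449044\right) + \left(6 \cdot 4 - 426178\right) = \left(\left(12425 + 580\right) - 1609501\right) 448068 + \left(24 - 426178\right) = \left(13005 - 1609501\right) 448068 - 426154 = \left(-1596496\right) 448068 - 426154 = -715338769728 - 426154 = -715339195882$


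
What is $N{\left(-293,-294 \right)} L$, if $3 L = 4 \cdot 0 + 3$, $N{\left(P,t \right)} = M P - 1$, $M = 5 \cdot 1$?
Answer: $-1466$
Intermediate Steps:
$M = 5$
$N{\left(P,t \right)} = -1 + 5 P$ ($N{\left(P,t \right)} = 5 P - 1 = -1 + 5 P$)
$L = 1$ ($L = \frac{4 \cdot 0 + 3}{3} = \frac{0 + 3}{3} = \frac{1}{3} \cdot 3 = 1$)
$N{\left(-293,-294 \right)} L = \left(-1 + 5 \left(-293\right)\right) 1 = \left(-1 - 1465\right) 1 = \left(-1466\right) 1 = -1466$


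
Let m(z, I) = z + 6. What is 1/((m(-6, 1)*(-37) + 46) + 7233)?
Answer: 1/7279 ≈ 0.00013738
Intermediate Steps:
m(z, I) = 6 + z
1/((m(-6, 1)*(-37) + 46) + 7233) = 1/(((6 - 6)*(-37) + 46) + 7233) = 1/((0*(-37) + 46) + 7233) = 1/((0 + 46) + 7233) = 1/(46 + 7233) = 1/7279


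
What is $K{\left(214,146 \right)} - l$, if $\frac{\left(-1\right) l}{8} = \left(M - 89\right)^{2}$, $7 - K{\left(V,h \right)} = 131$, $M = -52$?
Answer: $158924$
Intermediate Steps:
$K{\left(V,h \right)} = -124$ ($K{\left(V,h \right)} = 7 - 131 = -124$)
$l = -159048$ ($l = - 8 \left(-52 - 89\right)^{2} = - 8 \left(-141\right)^{2} = \left(-8\right) 19881 = -159048$)
$K{\left(214,146 \right)} - l = -124 - -159048 = -124 + 159048 = 158924$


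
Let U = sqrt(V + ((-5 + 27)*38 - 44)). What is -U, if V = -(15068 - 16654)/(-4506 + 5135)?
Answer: -sqrt(314345266)/629 ≈ -28.187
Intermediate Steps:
V = 1586/629 (V = -(-1586)/629 = -1*(-1586/629) = 1586/629 ≈ 2.5215)
U = sqrt(314345266)/629 (U = sqrt(1586/629 + ((-5 + 27)*38 - 44)) = sqrt(1586/629 + (22*38 - 44)) = sqrt(1586/629 + (836 - 44)) = sqrt(1586/629 + 792) = sqrt(499754/629) = sqrt(314345266)/629 ≈ 28.187)
-U = -sqrt(314345266)/629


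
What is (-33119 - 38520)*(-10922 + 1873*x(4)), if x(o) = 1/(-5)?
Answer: 4046385637/5 ≈ 8.0928e+8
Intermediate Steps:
x(o) = -1/5
(-33119 - 38520)*(-10922 + 1873*x(4)) = (-33119 - 38520)*(-10922 + 1873*(-1/5)) = -71639*(-10922 - 1873/5) = -71639*(-56483/5) = 4046385637/5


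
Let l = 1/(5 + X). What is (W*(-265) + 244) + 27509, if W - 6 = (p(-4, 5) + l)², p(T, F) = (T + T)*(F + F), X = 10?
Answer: -75015518/45 ≈ -1.6670e+6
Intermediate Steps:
p(T, F) = 4*F*T (p(T, F) = (2*T)*(2*F) = 4*F*T)
l = 1/15 (l = 1/(5 + 10) = 1/15 ≈ 0.066667)
W = 1438951/225 (W = 6 + (4*5*(-4) + 1/15)² = 6 + (-80 + 1/15)² = 6 + (-1199/15)² = 6 + 1437601/225 = 1438951/225 ≈ 6395.3)
(W*(-265) + 244) + 27509 = ((1438951/225)*(-265) + 244) + 27509 = (-76264403/45 + 244) + 27509 = -76253423/45 + 27509 = -75015518/45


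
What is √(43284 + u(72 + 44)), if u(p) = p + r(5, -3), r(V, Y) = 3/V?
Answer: √1085015/5 ≈ 208.33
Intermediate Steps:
u(p) = ⅗ + p (u(p) = p + 3/5 = p + 3*(⅕) = p + ⅗ = ⅗ + p)
√(43284 + u(72 + 44)) = √(43284 + (⅗ + (72 + 44))) = √(43284 + (⅗ + 116)) = √(43284 + 583/5) = √(217003/5) = √1085015/5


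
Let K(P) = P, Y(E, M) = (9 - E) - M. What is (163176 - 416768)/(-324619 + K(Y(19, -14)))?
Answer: 253592/324615 ≈ 0.78121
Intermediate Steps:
Y(E, M) = 9 - E - M
(163176 - 416768)/(-324619 + K(Y(19, -14))) = (163176 - 416768)/(-324619 + (9 - 1*19 - 1*(-14))) = -253592/(-324619 + (9 - 19 + 14)) = -253592/(-324619 + 4) = -253592/(-324615) = -253592*(-1/324615) = 253592/324615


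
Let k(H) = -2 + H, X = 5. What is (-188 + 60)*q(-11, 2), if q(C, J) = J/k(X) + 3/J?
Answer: -832/3 ≈ -277.33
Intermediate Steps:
q(C, J) = 3/J + J/3 (q(C, J) = J/(-2 + 5) + 3/J = J/3 + 3/J = 3/J + J/3)
(-188 + 60)*q(-11, 2) = (-188 + 60)*(3/2 + (1/3)*2) = -128*(3*(1/2) + 2/3) = -128*(3/2 + 2/3) = -128*13/6 = -832/3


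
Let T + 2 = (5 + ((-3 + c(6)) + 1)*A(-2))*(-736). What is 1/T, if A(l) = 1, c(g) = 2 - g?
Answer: 1/734 ≈ 0.0013624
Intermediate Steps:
T = 734 (T = -2 + (5 + ((-3 + (2 - 1*6)) + 1)*1)*(-736) = -2 + (5 + ((-3 + (2 - 6)) + 1)*1)*(-736) = -2 + (5 + ((-3 - 4) + 1)*1)*(-736) = -2 + (5 + (-7 + 1)*1)*(-736) = -2 + (5 - 6*1)*(-736) = -2 + (5 - 6)*(-736) = -2 - 1*(-736) = -2 + 736 = 734)
1/T = 1/734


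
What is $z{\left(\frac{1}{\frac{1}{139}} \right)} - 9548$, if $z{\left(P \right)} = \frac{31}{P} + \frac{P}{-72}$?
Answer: $- \frac{95573473}{10008} \approx -9549.7$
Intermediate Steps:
$z{\left(P \right)} = \frac{31}{P} - \frac{P}{72}$ ($z{\left(P \right)} = \frac{31}{P} + P \left(- \frac{1}{72}\right) = \frac{31}{P} - \frac{P}{72}$)
$z{\left(\frac{1}{\frac{1}{139}} \right)} - 9548 = \left(\frac{31}{\frac{1}{\frac{1}{139}}} - \frac{1}{72 \cdot \frac{1}{139}}\right) - 9548 = \left(\frac{31}{\frac{1}{\frac{1}{139}}} - \frac{\frac{1}{\frac{1}{139}}}{72}\right) - 9548 = \left(\frac{31}{139} - \frac{139}{72}\right) - 9548 = - \frac{17089}{10008} - 9548 = - \frac{95573473}{10008}$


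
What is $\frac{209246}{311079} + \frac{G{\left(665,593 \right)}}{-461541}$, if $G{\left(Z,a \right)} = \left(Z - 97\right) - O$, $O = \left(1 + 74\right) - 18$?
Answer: $\frac{32138882239}{47858570913} \approx 0.67154$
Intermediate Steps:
$O = 57$ ($O = 75 - 18 = 57$)
$G{\left(Z,a \right)} = -154 + Z$ ($G{\left(Z,a \right)} = \left(Z - 97\right) - 57 = \left(-97 + Z\right) - 57 = -154 + Z$)
$\frac{209246}{311079} + \frac{G{\left(665,593 \right)}}{-461541} = \frac{209246}{311079} + \frac{-154 + 665}{-461541} = 209246 \cdot \frac{1}{311079} + 511 \left(- \frac{1}{461541}\right) = \frac{209246}{311079} - \frac{511}{461541} = \frac{32138882239}{47858570913}$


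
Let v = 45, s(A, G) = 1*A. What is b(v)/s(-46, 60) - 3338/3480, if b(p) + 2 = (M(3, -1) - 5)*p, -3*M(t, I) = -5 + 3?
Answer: 133003/40020 ≈ 3.3234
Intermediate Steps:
s(A, G) = A
M(t, I) = 2/3 (M(t, I) = -(-5 + 3)/3 = -1/3*(-2) = 2/3)
b(p) = -2 - 13*p/3 (b(p) = -2 + (2/3 - 5)*p = -2 - 13*p/3)
b(v)/s(-46, 60) - 3338/3480 = (-2 - 13/3*45)/(-46) - 3338/3480 = (-2 - 195)*(-1/46) - 3338*1/3480 = -197*(-1/46) - 1669/1740 = 197/46 - 1669/1740 = 133003/40020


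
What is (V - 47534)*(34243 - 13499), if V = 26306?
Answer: -440353632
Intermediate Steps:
(V - 47534)*(34243 - 13499) = (26306 - 47534)*(34243 - 13499) = -21228*20744 = -440353632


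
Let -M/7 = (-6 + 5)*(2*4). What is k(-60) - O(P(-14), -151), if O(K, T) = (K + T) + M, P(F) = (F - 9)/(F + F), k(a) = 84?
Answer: 4989/28 ≈ 178.18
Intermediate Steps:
M = 56 (M = -7*(-6 + 5)*2*4 = -(-7)*8 = -7*(-8) = 56)
P(F) = (-9 + F)/(2*F) (P(F) = (-9 + F)/((2*F)) = (-9 + F)*(1/(2*F)) = (-9 + F)/(2*F))
O(K, T) = 56 + K + T (O(K, T) = (K + T) + 56 = 56 + K + T)
k(-60) - O(P(-14), -151) = 84 - (56 + (1/2)*(-9 - 14)/(-14) - 151) = 84 - (56 + (1/2)*(-1/14)*(-23) - 151) = 84 - (56 + 23/28 - 151) = 84 - 1*(-2637/28) = 84 + 2637/28 = 4989/28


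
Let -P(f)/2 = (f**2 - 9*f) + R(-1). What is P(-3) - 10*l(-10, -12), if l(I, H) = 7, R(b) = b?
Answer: -140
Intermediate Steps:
P(f) = 2 - 2*f**2 + 18*f (P(f) = -2*((f**2 - 9*f) - 1) = -2*(-1 + f**2 - 9*f) = 2 - 2*f**2 + 18*f)
P(-3) - 10*l(-10, -12) = (2 - 2*(-3)**2 + 18*(-3)) - 10*7 = (2 - 2*9 - 54) - 70 = (2 - 18 - 54) - 70 = -70 - 70 = -140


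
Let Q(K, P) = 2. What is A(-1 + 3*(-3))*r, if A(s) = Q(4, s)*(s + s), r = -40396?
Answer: 1615840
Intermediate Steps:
A(s) = 4*s (A(s) = 2*(s + s) = 2*(2*s) = 4*s)
A(-1 + 3*(-3))*r = (4*(-1 + 3*(-3)))*(-40396) = (4*(-1 - 9))*(-40396) = (4*(-10))*(-40396) = -40*(-40396) = 1615840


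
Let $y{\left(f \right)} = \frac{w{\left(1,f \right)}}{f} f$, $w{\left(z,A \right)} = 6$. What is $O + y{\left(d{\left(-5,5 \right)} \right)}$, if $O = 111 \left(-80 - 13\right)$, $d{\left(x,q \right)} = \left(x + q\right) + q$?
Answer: $-10317$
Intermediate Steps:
$d{\left(x,q \right)} = x + 2 q$ ($d{\left(x,q \right)} = \left(q + x\right) + q = x + 2 q$)
$O = -10323$ ($O = 111 \left(-93\right) = -10323$)
$y{\left(f \right)} = 6$ ($y{\left(f \right)} = \frac{6}{f} f = 6$)
$O + y{\left(d{\left(-5,5 \right)} \right)} = -10323 + 6 = -10317$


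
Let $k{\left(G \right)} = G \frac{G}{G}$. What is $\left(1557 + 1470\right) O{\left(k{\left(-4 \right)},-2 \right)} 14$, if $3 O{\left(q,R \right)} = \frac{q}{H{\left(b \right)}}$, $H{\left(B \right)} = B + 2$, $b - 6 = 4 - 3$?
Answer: $- \frac{56504}{9} \approx -6278.2$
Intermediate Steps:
$b = 7$ ($b = 6 + \left(4 - 3\right) = 6 + 1 = 7$)
$H{\left(B \right)} = 2 + B$
$k{\left(G \right)} = G$ ($k{\left(G \right)} = G 1 = G$)
$O{\left(q,R \right)} = \frac{q}{27}$ ($O{\left(q,R \right)} = \frac{q \frac{1}{2 + 7}}{3} = \frac{q \frac{1}{9}}{3} = \frac{\frac{1}{9} q}{3} = \frac{q}{27}$)
$\left(1557 + 1470\right) O{\left(k{\left(-4 \right)},-2 \right)} 14 = \left(1557 + 1470\right) \frac{1}{27} \left(-4\right) 14 = 3027 \left(\left(- \frac{4}{27}\right) 14\right) = 3027 \left(- \frac{56}{27}\right) = - \frac{56504}{9}$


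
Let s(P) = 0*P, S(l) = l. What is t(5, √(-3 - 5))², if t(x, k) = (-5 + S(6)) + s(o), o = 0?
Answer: 1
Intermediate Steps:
s(P) = 0
t(x, k) = 1 (t(x, k) = (-5 + 6) + 0 = 1 + 0 = 1)
t(5, √(-3 - 5))² = 1² = 1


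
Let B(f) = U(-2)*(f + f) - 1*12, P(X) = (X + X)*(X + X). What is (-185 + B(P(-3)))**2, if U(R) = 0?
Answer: 38809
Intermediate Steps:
P(X) = 4*X**2 (P(X) = (2*X)*(2*X) = 4*X**2)
B(f) = -12 (B(f) = 0*(f + f) - 1*12 = 0*(2*f) - 12 = 0 - 12 = -12)
(-185 + B(P(-3)))**2 = (-185 - 12)**2 = (-197)**2 = 38809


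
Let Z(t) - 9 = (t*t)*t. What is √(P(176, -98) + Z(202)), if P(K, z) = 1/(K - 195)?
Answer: 3*√330612502/19 ≈ 2871.0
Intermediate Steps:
P(K, z) = 1/(-195 + K)
Z(t) = 9 + t³ (Z(t) = 9 + (t*t)*t = 9 + t²*t = 9 + t³)
√(P(176, -98) + Z(202)) = √(1/(-195 + 176) + (9 + 202³)) = √(1/(-19) + (9 + 8242408)) = √(-1/19 + 8242417) = √(156605922/19) = 3*√330612502/19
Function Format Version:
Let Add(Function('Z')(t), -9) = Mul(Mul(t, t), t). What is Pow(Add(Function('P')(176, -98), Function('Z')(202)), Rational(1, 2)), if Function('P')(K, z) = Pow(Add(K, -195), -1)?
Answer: Mul(Rational(3, 19), Pow(330612502, Rational(1, 2))) ≈ 2871.0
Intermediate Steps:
Function('P')(K, z) = Pow(Add(-195, K), -1)
Function('Z')(t) = Add(9, Pow(t, 3)) (Function('Z')(t) = Add(9, Mul(Mul(t, t), t)) = Add(9, Mul(Pow(t, 2), t)) = Add(9, Pow(t, 3)))
Pow(Add(Function('P')(176, -98), Function('Z')(202)), Rational(1, 2)) = Pow(Add(Pow(Add(-195, 176), -1), Add(9, Pow(202, 3))), Rational(1, 2)) = Pow(Add(Pow(-19, -1), Add(9, 8242408)), Rational(1, 2)) = Pow(Add(Rational(-1, 19), 8242417), Rational(1, 2)) = Pow(Rational(156605922, 19), Rational(1, 2)) = Mul(Rational(3, 19), Pow(330612502, Rational(1, 2)))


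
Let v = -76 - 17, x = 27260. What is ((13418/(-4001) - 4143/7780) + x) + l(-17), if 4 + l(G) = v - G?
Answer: 845932092217/31127780 ≈ 27176.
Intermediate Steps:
v = -93
l(G) = -97 - G (l(G) = -4 + (-93 - G) = -97 - G)
((13418/(-4001) - 4143/7780) + x) + l(-17) = ((13418/(-4001) - 4143/7780) + 27260) + (-97 - 1*(-17)) = ((13418*(-1/4001) - 4143*1/7780) + 27260) + (-97 + 17) = ((-13418/4001 - 4143/7780) + 27260) - 80 = (-120968183/31127780 + 27260) - 80 = 848422314617/31127780 - 80 = 845932092217/31127780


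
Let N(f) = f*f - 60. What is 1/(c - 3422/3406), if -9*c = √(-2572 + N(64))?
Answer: 78673491/1336258925 - 17401254*√366/1336258925 ≈ -0.19026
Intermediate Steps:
N(f) = -60 + f² (N(f) = f² - 60 = -60 + f²)
c = -2*√366/9 (c = -√(-2572 + (-60 + 64²))/9 = -√(-2572 + (-60 + 4096))/9 = -√(-2572 + 4036)/9 = -2*√366/9 ≈ -4.2514)
1/(c - 3422/3406) = 1/(-2*√366/9 - 3422/3406) = 1/(-2*√366/9 - 3422*1/3406) = 1/(-2*√366/9 - 1711/1703) = 1/(-1711/1703 - 2*√366/9)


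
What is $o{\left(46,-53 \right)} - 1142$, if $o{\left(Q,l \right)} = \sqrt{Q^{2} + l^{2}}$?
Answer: $-1142 + 5 \sqrt{197} \approx -1071.8$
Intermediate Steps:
$o{\left(46,-53 \right)} - 1142 = \sqrt{46^{2} + \left(-53\right)^{2}} - 1142 = \sqrt{2116 + 2809} - 1142 = \sqrt{4925} - 1142 = 5 \sqrt{197} - 1142 = -1142 + 5 \sqrt{197}$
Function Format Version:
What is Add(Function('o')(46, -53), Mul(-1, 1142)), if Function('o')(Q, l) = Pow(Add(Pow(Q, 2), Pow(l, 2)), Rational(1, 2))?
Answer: Add(-1142, Mul(5, Pow(197, Rational(1, 2)))) ≈ -1071.8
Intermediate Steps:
Add(Function('o')(46, -53), Mul(-1, 1142)) = Add(Pow(Add(Pow(46, 2), Pow(-53, 2)), Rational(1, 2)), Mul(-1, 1142)) = Add(Pow(Add(2116, 2809), Rational(1, 2)), -1142) = Add(Pow(4925, Rational(1, 2)), -1142) = Add(Mul(5, Pow(197, Rational(1, 2))), -1142) = Add(-1142, Mul(5, Pow(197, Rational(1, 2))))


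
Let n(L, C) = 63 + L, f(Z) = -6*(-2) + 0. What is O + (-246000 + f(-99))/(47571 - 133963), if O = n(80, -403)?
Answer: 3150011/21598 ≈ 145.85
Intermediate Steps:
f(Z) = 12 (f(Z) = 12 + 0 = 12)
O = 143 (O = 63 + 80 = 143)
O + (-246000 + f(-99))/(47571 - 133963) = 143 + (-246000 + 12)/(47571 - 133963) = 143 - 245988/(-86392) = 143 - 245988*(-1/86392) = 143 + 61497/21598 = 3150011/21598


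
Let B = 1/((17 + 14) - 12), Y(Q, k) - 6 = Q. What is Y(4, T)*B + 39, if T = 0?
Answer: 751/19 ≈ 39.526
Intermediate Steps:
Y(Q, k) = 6 + Q
B = 1/19 (B = 1/(31 - 12) = 1/19 ≈ 0.052632)
Y(4, T)*B + 39 = (6 + 4)*(1/19) + 39 = 10*(1/19) + 39 = 10/19 + 39 = 751/19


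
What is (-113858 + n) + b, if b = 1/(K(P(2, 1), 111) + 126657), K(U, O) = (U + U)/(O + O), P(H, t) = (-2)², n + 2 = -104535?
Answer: -3070400235634/14058931 ≈ -2.1840e+5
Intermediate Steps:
n = -104537 (n = -2 - 104535 = -104537)
P(H, t) = 4
K(U, O) = U/O (K(U, O) = (2*U)/((2*O)) = (2*U)*(1/(2*O)) = U/O)
b = 111/14058931 (b = 1/(4/111 + 126657) = 1/(14058931/111) = 111/14058931 ≈ 7.8953e-6)
(-113858 + n) + b = (-113858 - 104537) + 111/14058931 = -218395 + 111/14058931 = -3070400235634/14058931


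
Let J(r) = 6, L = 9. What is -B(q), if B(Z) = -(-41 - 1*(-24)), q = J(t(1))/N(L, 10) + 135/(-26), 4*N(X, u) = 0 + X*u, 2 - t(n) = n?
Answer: -17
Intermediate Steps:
t(n) = 2 - n
N(X, u) = X*u/4 (N(X, u) = (0 + X*u)/4 = (X*u)/4 = X*u/4)
q = -1921/390 (q = 6/(((1/4)*9*10)) + 135/(-26) = 6/(45/2) + 135*(-1/26) = 6*(2/45) - 135/26 = 4/15 - 135/26 = -1921/390 ≈ -4.9256)
B(Z) = 17 (B(Z) = -(-41 + 24) = -1*(-17) = 17)
-B(q) = -1*17 = -17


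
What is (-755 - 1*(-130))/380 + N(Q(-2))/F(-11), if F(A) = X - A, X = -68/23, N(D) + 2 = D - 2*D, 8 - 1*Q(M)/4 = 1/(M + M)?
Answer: -16861/2812 ≈ -5.9961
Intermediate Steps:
Q(M) = 32 - 2/M (Q(M) = 32 - 4/(M + M) = 32 - 4*1/(2*M) = 32 - 2/M)
N(D) = -2 - D (N(D) = -2 + (D - 2*D) = -2 - D)
X = -68/23 (X = -68*1/23 = -68/23 ≈ -2.9565)
F(A) = -68/23 - A
(-755 - 1*(-130))/380 + N(Q(-2))/F(-11) = (-755 - 1*(-130))/380 + (-2 - (32 - 2/(-2)))/(-68/23 - 1*(-11)) = (-755 + 130)*(1/380) + (-2 - (32 - 2*(-½)))/(-68/23 + 11) = -625*1/380 + (-2 - (32 + 1))/(185/23) = -125/76 + (-2 - 1*33)*(23/185) = -125/76 + (-2 - 33)*(23/185) = -125/76 - 35*23/185 = -125/76 - 161/37 = -16861/2812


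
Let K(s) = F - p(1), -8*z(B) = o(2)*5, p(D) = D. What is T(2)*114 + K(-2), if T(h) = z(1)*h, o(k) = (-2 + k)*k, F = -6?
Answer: -7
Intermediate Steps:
o(k) = k*(-2 + k)
z(B) = 0 (z(B) = -2*(-2 + 2)*5/8 = -2*0*5/8 = -0*5 = -1/8*0 = 0)
K(s) = -7 (K(s) = -6 - 1*1 = -6 - 1 = -7)
T(h) = 0 (T(h) = 0*h = 0)
T(2)*114 + K(-2) = 0*114 - 7 = 0 - 7 = -7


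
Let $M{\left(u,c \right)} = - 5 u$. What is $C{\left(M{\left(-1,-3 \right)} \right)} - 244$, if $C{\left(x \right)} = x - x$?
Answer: $-244$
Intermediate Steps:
$C{\left(x \right)} = 0$
$C{\left(M{\left(-1,-3 \right)} \right)} - 244 = 0 - 244 = -244$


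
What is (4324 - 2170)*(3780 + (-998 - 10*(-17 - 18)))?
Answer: 6746328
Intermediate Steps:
(4324 - 2170)*(3780 + (-998 - 10*(-17 - 18))) = 2154*(3780 + (-998 - 10*(-35))) = 2154*(3780 + (-998 - 1*(-350))) = 2154*(3780 + (-998 + 350)) = 2154*(3780 - 648) = 2154*3132 = 6746328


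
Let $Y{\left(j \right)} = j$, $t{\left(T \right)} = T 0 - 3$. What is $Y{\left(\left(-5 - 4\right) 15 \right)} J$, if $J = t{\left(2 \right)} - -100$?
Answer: $-13095$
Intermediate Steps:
$t{\left(T \right)} = -3$ ($t{\left(T \right)} = 0 - 3 = -3$)
$J = 97$ ($J = -3 - -100 = -3 + 100 = 97$)
$Y{\left(\left(-5 - 4\right) 15 \right)} J = \left(-5 - 4\right) 15 \cdot 97 = \left(-9\right) 15 \cdot 97 = \left(-135\right) 97 = -13095$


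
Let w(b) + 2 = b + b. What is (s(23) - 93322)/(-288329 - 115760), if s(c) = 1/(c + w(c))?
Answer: 6252573/27073963 ≈ 0.23094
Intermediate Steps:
w(b) = -2 + 2*b (w(b) = -2 + (b + b) = -2 + 2*b)
s(c) = 1/(-2 + 3*c) (s(c) = 1/(c + (-2 + 2*c)) = 1/(-2 + 3*c))
(s(23) - 93322)/(-288329 - 115760) = (1/(-2 + 3*23) - 93322)/(-288329 - 115760) = (1/(-2 + 69) - 93322)/(-404089) = (1/67 - 93322)*(-1/404089) = -6252573/67*(-1/404089) = 6252573/27073963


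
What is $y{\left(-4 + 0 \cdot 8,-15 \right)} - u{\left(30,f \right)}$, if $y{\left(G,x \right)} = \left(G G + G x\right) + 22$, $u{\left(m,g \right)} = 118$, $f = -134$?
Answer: $-20$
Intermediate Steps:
$y{\left(G,x \right)} = 22 + G^{2} + G x$ ($y{\left(G,x \right)} = \left(G^{2} + G x\right) + 22 = 22 + G^{2} + G x$)
$y{\left(-4 + 0 \cdot 8,-15 \right)} - u{\left(30,f \right)} = \left(22 + \left(-4 + 0 \cdot 8\right)^{2} + \left(-4 + 0 \cdot 8\right) \left(-15\right)\right) - 118 = \left(22 + \left(-4 + 0\right)^{2} + \left(-4 + 0\right) \left(-15\right)\right) - 118 = \left(22 + \left(-4\right)^{2} - -60\right) - 118 = \left(22 + 16 + 60\right) - 118 = 98 - 118 = -20$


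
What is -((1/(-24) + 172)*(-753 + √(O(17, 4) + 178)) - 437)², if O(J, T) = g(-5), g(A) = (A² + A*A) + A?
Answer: -607904016433/36 + 4289492371*√223/96 ≈ -1.6219e+10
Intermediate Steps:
g(A) = A + 2*A² (g(A) = (A² + A²) + A = 2*A² + A = A + 2*A²)
O(J, T) = 45 (O(J, T) = -5*(1 + 2*(-5)) = -5*(1 - 10) = -5*(-9) = 45)
-((1/(-24) + 172)*(-753 + √(O(17, 4) + 178)) - 437)² = -((1/(-24) + 172)*(-753 + √(45 + 178)) - 437)² = -((-1/24 + 172)*(-753 + √223) - 437)² = -(4127*(-753 + √223)/24 - 437)² = -((-1035877/8 + 4127*√223/24) - 437)² = -(-1039373/8 + 4127*√223/24)²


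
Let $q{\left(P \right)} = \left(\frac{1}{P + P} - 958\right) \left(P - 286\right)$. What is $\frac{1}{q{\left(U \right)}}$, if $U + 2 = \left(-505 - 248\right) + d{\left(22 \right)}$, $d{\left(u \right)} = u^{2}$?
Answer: $\frac{542}{289215009} \approx 1.874 \cdot 10^{-6}$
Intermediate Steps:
$U = -271$ ($U = -2 + \left(\left(-505 - 248\right) + 22^{2}\right) = -2 + \left(-753 + 484\right) = -2 - 269 = -271$)
$q{\left(P \right)} = \left(-958 + \frac{1}{2 P}\right) \left(-286 + P\right)$ ($q{\left(P \right)} = \left(\frac{1}{2 P} - 958\right) \left(-286 + P\right) = \left(-958 + \frac{1}{2 P}\right) \left(-286 + P\right)$)
$\frac{1}{q{\left(U \right)}} = \frac{1}{\frac{547977}{2} - -259618 - \frac{143}{-271}} = \frac{1}{\frac{547977}{2} + 259618 - - \frac{143}{271}} = \frac{1}{\frac{547977}{2} + 259618 + \frac{143}{271}} = \frac{1}{\frac{289215009}{542}} = \frac{542}{289215009}$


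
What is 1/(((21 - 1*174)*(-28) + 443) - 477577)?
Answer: -1/472850 ≈ -2.1148e-6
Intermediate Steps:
1/(((21 - 1*174)*(-28) + 443) - 477577) = 1/(((21 - 174)*(-28) + 443) - 477577) = 1/((-153*(-28) + 443) - 477577) = 1/((4284 + 443) - 477577) = 1/(4727 - 477577) = 1/(-472850) = -1/472850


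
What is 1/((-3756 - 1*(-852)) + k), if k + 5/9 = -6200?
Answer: -9/81941 ≈ -0.00010984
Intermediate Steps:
k = -55805/9 (k = -5/9 - 6200 = -55805/9 ≈ -6200.6)
1/((-3756 - 1*(-852)) + k) = 1/((-3756 - 1*(-852)) - 55805/9) = 1/((-3756 + 852) - 55805/9) = 1/(-2904 - 55805/9) = 1/(-81941/9) = -9/81941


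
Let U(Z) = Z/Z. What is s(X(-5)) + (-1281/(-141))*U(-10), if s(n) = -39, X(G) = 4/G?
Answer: -1406/47 ≈ -29.915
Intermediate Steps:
U(Z) = 1
s(X(-5)) + (-1281/(-141))*U(-10) = -39 - 1281/(-141)*1 = -39 - 1281*(-1/141)*1 = -39 + (427/47)*1 = -39 + 427/47 = -1406/47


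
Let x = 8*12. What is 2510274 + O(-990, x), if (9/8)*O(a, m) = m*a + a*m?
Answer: 2341314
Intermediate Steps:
x = 96
O(a, m) = 16*a*m/9 (O(a, m) = 8*(m*a + a*m)/9 = 8*(a*m + a*m)/9 = 8*(2*a*m)/9 = 16*a*m/9)
2510274 + O(-990, x) = 2510274 + (16/9)*(-990)*96 = 2510274 - 168960 = 2341314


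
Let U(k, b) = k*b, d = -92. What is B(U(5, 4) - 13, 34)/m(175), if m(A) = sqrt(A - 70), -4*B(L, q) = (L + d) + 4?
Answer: 27*sqrt(105)/140 ≈ 1.9762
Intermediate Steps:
U(k, b) = b*k
B(L, q) = 22 - L/4 (B(L, q) = -((L - 92) + 4)/4 = -((-92 + L) + 4)/4 = -(-88 + L)/4 = 22 - L/4)
m(A) = sqrt(-70 + A)
B(U(5, 4) - 13, 34)/m(175) = (22 - (4*5 - 13)/4)/(sqrt(-70 + 175)) = (22 - (20 - 13)/4)/(sqrt(105)) = (22 - 1/4*7)*(sqrt(105)/105) = (22 - 7/4)*(sqrt(105)/105) = 81*(sqrt(105)/105)/4 = 27*sqrt(105)/140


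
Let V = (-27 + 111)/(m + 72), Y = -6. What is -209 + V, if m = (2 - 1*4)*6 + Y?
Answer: -1867/9 ≈ -207.44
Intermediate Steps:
m = -18 (m = (2 - 1*4)*6 - 6 = (2 - 4)*6 - 6 = -2*6 - 6 = -12 - 6 = -18)
V = 14/9 (V = (-27 + 111)/(-18 + 72) = 84/54 = 84*(1/54) = 14/9 ≈ 1.5556)
-209 + V = -209 + 14/9 = -1867/9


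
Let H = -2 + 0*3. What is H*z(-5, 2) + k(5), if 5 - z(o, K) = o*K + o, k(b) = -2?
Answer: -42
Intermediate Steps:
z(o, K) = 5 - o - K*o (z(o, K) = 5 - (o*K + o) = 5 - (K*o + o) = 5 - (o + K*o) = 5 + (-o - K*o) = 5 - o - K*o)
H = -2 (H = -2 + 0 = -2)
H*z(-5, 2) + k(5) = -2*(5 - 1*(-5) - 1*2*(-5)) - 2 = -2*(5 + 5 + 10) - 2 = -2*20 - 2 = -40 - 2 = -42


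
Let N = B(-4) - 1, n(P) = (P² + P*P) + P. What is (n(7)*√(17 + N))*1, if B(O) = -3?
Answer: 105*√13 ≈ 378.58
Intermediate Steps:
n(P) = P + 2*P² (n(P) = (P² + P²) + P = 2*P² + P = P + 2*P²)
N = -4 (N = -3 - 1 = -4)
(n(7)*√(17 + N))*1 = ((7*(1 + 2*7))*√(17 - 4))*1 = ((7*(1 + 14))*√13)*1 = ((7*15)*√13)*1 = (105*√13)*1 = 105*√13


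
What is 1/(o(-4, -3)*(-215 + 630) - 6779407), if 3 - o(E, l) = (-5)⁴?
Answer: -1/7037537 ≈ -1.4210e-7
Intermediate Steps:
o(E, l) = -622 (o(E, l) = 3 - 1*(-5)⁴ = 3 - 1*625 = 3 - 625 = -622)
1/(o(-4, -3)*(-215 + 630) - 6779407) = 1/(-622*(-215 + 630) - 6779407) = 1/(-622*415 - 6779407) = 1/(-258130 - 6779407) = 1/(-7037537) = -1/7037537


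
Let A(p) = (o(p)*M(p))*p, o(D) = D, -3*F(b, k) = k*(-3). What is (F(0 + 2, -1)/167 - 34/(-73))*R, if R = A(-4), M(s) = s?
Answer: -358720/12191 ≈ -29.425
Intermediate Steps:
F(b, k) = k (F(b, k) = -k*(-3)/3 = -(-1)*k = k)
A(p) = p³ (A(p) = (p*p)*p = p²*p = p³)
R = -64 (R = (-4)³ = -64)
(F(0 + 2, -1)/167 - 34/(-73))*R = (-1/167 - 34/(-73))*(-64) = (-1*1/167 - 34*(-1/73))*(-64) = (-1/167 + 34/73)*(-64) = (5605/12191)*(-64) = -358720/12191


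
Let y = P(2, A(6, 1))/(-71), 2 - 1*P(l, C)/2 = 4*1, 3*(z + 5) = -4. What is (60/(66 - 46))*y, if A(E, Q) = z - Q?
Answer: 12/71 ≈ 0.16901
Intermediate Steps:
z = -19/3 (z = -5 + (⅓)*(-4) = -5 - 4/3 = -19/3 ≈ -6.3333)
A(E, Q) = -19/3 - Q
P(l, C) = -4 (P(l, C) = 4 - 8 = -4)
y = 4/71 (y = -4/(-71) = -4*(-1/71) = 4/71 ≈ 0.056338)
(60/(66 - 46))*y = (60/(66 - 46))*(4/71) = (60/20)*(4/71) = (60*(1/20))*(4/71) = 3*(4/71) = 12/71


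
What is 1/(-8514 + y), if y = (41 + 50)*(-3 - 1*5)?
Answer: -1/9242 ≈ -0.00010820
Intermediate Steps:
y = -728 (y = 91*(-3 - 5) = 91*(-8) = -728)
1/(-8514 + y) = 1/(-8514 - 728) = 1/(-9242) = -1/9242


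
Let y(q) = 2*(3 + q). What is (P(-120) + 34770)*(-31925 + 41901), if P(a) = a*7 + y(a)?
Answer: 336151296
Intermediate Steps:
y(q) = 6 + 2*q
P(a) = 6 + 9*a (P(a) = a*7 + (6 + 2*a) = 7*a + (6 + 2*a) = 6 + 9*a)
(P(-120) + 34770)*(-31925 + 41901) = ((6 + 9*(-120)) + 34770)*(-31925 + 41901) = ((6 - 1080) + 34770)*9976 = (-1074 + 34770)*9976 = 33696*9976 = 336151296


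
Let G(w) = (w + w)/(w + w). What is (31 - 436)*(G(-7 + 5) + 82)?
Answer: -33615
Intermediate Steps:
G(w) = 1 (G(w) = (2*w)/((2*w)) = (2*w)*(1/(2*w)) = 1)
(31 - 436)*(G(-7 + 5) + 82) = (31 - 436)*(1 + 82) = -405*83 = -33615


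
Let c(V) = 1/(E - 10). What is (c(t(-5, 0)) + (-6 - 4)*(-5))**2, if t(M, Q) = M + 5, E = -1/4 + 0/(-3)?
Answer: 4186116/1681 ≈ 2490.3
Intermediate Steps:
E = -1/4 (E = -1*1/4 + 0*(-1/3) = -1/4 + 0 = -1/4 ≈ -0.25000)
t(M, Q) = 5 + M
c(V) = -4/41 (c(V) = 1/(-1/4 - 10) = 1/(-41/4) = -4/41)
(c(t(-5, 0)) + (-6 - 4)*(-5))**2 = (-4/41 + (-6 - 4)*(-5))**2 = (-4/41 - 10*(-5))**2 = (-4/41 + 50)**2 = (2046/41)**2 = 4186116/1681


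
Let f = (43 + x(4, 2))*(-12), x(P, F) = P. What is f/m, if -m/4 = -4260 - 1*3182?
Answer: -141/7442 ≈ -0.018947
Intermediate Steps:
f = -564 (f = (43 + 4)*(-12) = 47*(-12) = -564)
m = 29768 (m = -4*(-4260 - 1*3182) = -4*(-4260 - 3182) = -4*(-7442) = 29768)
f/m = -564/29768 = -564*1/29768 = -141/7442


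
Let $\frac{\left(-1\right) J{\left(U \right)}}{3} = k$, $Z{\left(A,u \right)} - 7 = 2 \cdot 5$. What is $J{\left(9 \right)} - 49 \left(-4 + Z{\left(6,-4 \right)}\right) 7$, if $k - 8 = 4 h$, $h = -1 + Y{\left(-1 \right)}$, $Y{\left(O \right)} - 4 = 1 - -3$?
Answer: $-4567$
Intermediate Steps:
$Z{\left(A,u \right)} = 17$ ($Z{\left(A,u \right)} = 7 + 2 \cdot 5 = 7 + 10 = 17$)
$Y{\left(O \right)} = 8$ ($Y{\left(O \right)} = 4 + \left(1 - -3\right) = 4 + \left(1 + 3\right) = 4 + 4 = 8$)
$h = 7$ ($h = -1 + 8 = 7$)
$k = 36$ ($k = 8 + 4 \cdot 7 = 8 + 28 = 36$)
$J{\left(U \right)} = -108$ ($J{\left(U \right)} = \left(-3\right) 36 = -108$)
$J{\left(9 \right)} - 49 \left(-4 + Z{\left(6,-4 \right)}\right) 7 = -108 - 49 \left(-4 + 17\right) 7 = -108 - 49 \cdot 13 \cdot 7 = -108 - 4459 = -4567$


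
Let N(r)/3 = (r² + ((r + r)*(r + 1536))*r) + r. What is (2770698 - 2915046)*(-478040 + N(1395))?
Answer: -4940766420914760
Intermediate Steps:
N(r) = 3*r + 3*r² + 6*r²*(1536 + r) (N(r) = 3*((r² + ((r + r)*(r + 1536))*r) + r) = 3*((r² + ((2*r)*(1536 + r))*r) + r) = 3*((r² + (2*r*(1536 + r))*r) + r) = 3*((r² + 2*r²*(1536 + r)) + r) = 3*(r + r² + 2*r²*(1536 + r)) = 3*r + 3*r² + 6*r²*(1536 + r))
(2770698 - 2915046)*(-478040 + N(1395)) = (2770698 - 2915046)*(-478040 + 3*1395*(1 + 2*1395² + 3073*1395)) = -144348*(-478040 + 3*1395*(1 + 2*1946025 + 4286835)) = -144348*(-478040 + 3*1395*(1 + 3892050 + 4286835)) = -144348*(-478040 + 3*1395*8178886) = -144348*(-478040 + 34228637910) = -144348*34228159870 = -4940766420914760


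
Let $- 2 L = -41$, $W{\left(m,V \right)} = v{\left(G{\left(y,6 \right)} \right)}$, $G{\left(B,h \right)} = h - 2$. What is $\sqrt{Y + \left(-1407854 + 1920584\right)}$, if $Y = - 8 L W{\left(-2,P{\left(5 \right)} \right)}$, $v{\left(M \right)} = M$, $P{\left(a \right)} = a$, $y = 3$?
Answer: $\sqrt{512074} \approx 715.59$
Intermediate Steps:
$G{\left(B,h \right)} = -2 + h$
$W{\left(m,V \right)} = 4$ ($W{\left(m,V \right)} = -2 + 6 = 4$)
$L = \frac{41}{2}$ ($L = \left(- \frac{1}{2}\right) \left(-41\right) = \frac{41}{2} \approx 20.5$)
$Y = -656$ ($Y = \left(-8\right) \frac{41}{2} \cdot 4 = \left(-164\right) 4 = -656$)
$\sqrt{Y + \left(-1407854 + 1920584\right)} = \sqrt{-656 + \left(-1407854 + 1920584\right)} = \sqrt{-656 + 512730} = \sqrt{512074}$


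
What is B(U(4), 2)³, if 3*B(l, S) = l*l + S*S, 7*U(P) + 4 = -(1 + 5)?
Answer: 25934336/3176523 ≈ 8.1644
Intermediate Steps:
U(P) = -10/7 (U(P) = -4/7 + (-(1 + 5))/7 = -4/7 + (-1*6)/7 = -4/7 + (⅐)*(-6) = -4/7 - 6/7 = -10/7)
B(l, S) = S²/3 + l²/3 (B(l, S) = (l*l + S*S)/3 = (l² + S²)/3 = (S² + l²)/3 = S²/3 + l²/3)
B(U(4), 2)³ = ((⅓)*2² + (-10/7)²/3)³ = ((⅓)*4 + (⅓)*(100/49))³ = (4/3 + 100/147)³ = (296/147)³ = 25934336/3176523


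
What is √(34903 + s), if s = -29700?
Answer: 11*√43 ≈ 72.132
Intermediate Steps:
√(34903 + s) = √(34903 - 29700) = √5203 = 11*√43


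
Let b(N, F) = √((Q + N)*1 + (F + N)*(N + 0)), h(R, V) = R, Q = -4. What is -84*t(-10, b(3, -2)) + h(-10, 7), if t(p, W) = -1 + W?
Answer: 74 - 84*√2 ≈ -44.794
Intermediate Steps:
b(N, F) = √(-4 + N + N*(F + N)) (b(N, F) = √((-4 + N)*1 + (F + N)*(N + 0)) = √((-4 + N) + (F + N)*N) = √((-4 + N) + N*(F + N)) = √(-4 + N + N*(F + N)))
-84*t(-10, b(3, -2)) + h(-10, 7) = -84*(-1 + √(-4 + 3 + 3² - 2*3)) - 10 = -84*(-1 + √(-4 + 3 + 9 - 6)) - 10 = -84*(-1 + √2) - 10 = (84 - 84*√2) - 10 = 74 - 84*√2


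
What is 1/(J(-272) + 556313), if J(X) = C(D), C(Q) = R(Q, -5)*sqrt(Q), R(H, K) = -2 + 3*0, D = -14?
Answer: 556313/309484154025 + 2*I*sqrt(14)/309484154025 ≈ 1.7975e-6 + 2.418e-11*I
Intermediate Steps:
R(H, K) = -2 (R(H, K) = -2 + 0 = -2)
C(Q) = -2*sqrt(Q)
J(X) = -2*I*sqrt(14)
1/(J(-272) + 556313) = 1/(-2*I*sqrt(14) + 556313) = 1/(556313 - 2*I*sqrt(14))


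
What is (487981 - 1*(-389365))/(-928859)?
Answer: -877346/928859 ≈ -0.94454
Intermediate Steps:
(487981 - 1*(-389365))/(-928859) = (487981 + 389365)*(-1/928859) = 877346*(-1/928859) = -877346/928859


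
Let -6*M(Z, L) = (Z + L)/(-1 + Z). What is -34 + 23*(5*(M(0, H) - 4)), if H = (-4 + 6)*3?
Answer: -379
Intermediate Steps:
H = 6 (H = 2*3 = 6)
M(Z, L) = -(L + Z)/(6*(-1 + Z)) (M(Z, L) = -(Z + L)/(6*(-1 + Z)) = -(L + Z)/(6*(-1 + Z)))
-34 + 23*(5*(M(0, H) - 4)) = -34 + 23*(5*((-1*6 - 1*0)/(6*(-1 + 0)) - 4)) = -34 + 23*(5*((⅙)*(-6 + 0)/(-1) - 4)) = -34 + 23*(5*((⅙)*(-1)*(-6) - 4)) = -34 + 23*(5*(1 - 4)) = -34 + 23*(5*(-3)) = -34 + 23*(-15) = -34 - 345 = -379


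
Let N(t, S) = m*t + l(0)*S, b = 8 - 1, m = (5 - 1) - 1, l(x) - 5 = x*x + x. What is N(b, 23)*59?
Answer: 8024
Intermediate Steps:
l(x) = 5 + x + x² (l(x) = 5 + (x*x + x) = 5 + (x² + x) = 5 + (x + x²) = 5 + x + x²)
m = 3 (m = 4 - 1 = 3)
b = 7
N(t, S) = 3*t + 5*S (N(t, S) = 3*t + (5 + 0 + 0²)*S = 3*t + (5 + 0 + 0)*S = 3*t + 5*S)
N(b, 23)*59 = (3*7 + 5*23)*59 = (21 + 115)*59 = 136*59 = 8024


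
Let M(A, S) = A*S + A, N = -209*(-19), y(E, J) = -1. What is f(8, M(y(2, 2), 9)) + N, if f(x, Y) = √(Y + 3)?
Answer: 3971 + I*√7 ≈ 3971.0 + 2.6458*I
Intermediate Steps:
N = 3971
M(A, S) = A + A*S
f(x, Y) = √(3 + Y)
f(8, M(y(2, 2), 9)) + N = √(3 - (1 + 9)) + 3971 = √(3 - 1*10) + 3971 = √(3 - 10) + 3971 = √(-7) + 3971 = I*√7 + 3971 = 3971 + I*√7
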